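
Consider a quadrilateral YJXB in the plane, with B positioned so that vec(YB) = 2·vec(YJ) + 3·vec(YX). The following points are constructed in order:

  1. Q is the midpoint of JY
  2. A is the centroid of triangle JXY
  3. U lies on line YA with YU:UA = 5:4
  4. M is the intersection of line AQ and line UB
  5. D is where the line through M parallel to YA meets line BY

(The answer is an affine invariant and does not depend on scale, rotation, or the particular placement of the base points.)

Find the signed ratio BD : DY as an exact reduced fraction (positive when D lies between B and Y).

Work in coordinates with Y = (0, 0), J = (1, 0), X = (0, 1), B = (2, 3).
1. Q is the midpoint of JY ⇒ Q = (1/2, 0)
2. A is the centroid of triangle JXY ⇒ A = (1/3, 1/3)
3. U lies on line YA with YU:UA = 5:4 ⇒ U = (5/27, 5/27)
4. M is the intersection of line AQ and line UB ⇒ M = (9/29, 11/29)
5. D is where the line through M parallel to YA meets line BY ⇒ D = (4/29, 6/29)
D = B + t·(Y−B) with t = 27/29, so BD:DY = t:(1−t) = 27/29:2/29

BD:DY = 27/2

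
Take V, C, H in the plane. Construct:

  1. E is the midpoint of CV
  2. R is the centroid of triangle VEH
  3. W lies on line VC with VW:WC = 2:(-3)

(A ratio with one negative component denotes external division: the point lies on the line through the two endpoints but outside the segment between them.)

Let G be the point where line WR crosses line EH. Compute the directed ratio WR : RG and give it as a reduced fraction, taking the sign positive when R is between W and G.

Choose coordinates V = (0, 0), C = (1, 0), H = (0, 1).
1. E is the midpoint of CV ⇒ E = (1/2, 0)
2. R is the centroid of triangle VEH ⇒ R = (1/6, 1/3)
3. W lies on line VC with VW:WC = 2:(-3) ⇒ W = (-2, 0)
line WR meets EH at G = (9/28, 5/14)
R = W + t·(G−W) with t = 14/15, so WR:RG = 14/15:1/15

WR:RG = 14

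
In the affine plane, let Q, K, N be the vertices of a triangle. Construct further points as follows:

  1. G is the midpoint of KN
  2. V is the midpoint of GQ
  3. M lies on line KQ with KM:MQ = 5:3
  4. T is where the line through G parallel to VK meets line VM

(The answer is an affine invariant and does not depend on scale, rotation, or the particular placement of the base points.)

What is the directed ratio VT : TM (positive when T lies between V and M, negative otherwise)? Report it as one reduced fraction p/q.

Assign Q = (0, 0), K = (1, 0), N = (0, 1) — the answer is frame-independent, so this choice is without loss of generality.
1. G is the midpoint of KN ⇒ G = (1/2, 1/2)
2. V is the midpoint of GQ ⇒ V = (1/4, 1/4)
3. M lies on line KQ with KM:MQ = 5:3 ⇒ M = (3/8, 0)
4. T is where the line through G parallel to VK meets line VM ⇒ T = (1/20, 13/20)
T = V + t·(M−V) with t = -8/5, so VT:TM = t:(1−t) = -8/5:13/5

VT:TM = -8/13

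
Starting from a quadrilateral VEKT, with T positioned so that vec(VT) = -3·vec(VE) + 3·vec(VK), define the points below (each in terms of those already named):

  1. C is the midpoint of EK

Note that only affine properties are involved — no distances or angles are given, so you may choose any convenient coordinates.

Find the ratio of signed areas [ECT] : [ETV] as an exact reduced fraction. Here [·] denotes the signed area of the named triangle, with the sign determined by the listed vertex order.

Assign V = (0, 0), E = (1, 0), K = (0, 1), T = (-3, 3) — the answer is frame-independent, so this choice is without loss of generality.
1. C is the midpoint of EK ⇒ C = (1/2, 1/2)
2·[ECT] = 1/2, 2·[ETV] = 3
[ECT]:[ETV] = 1/2:3 = 1/6

[ECT]:[ETV] = 1/6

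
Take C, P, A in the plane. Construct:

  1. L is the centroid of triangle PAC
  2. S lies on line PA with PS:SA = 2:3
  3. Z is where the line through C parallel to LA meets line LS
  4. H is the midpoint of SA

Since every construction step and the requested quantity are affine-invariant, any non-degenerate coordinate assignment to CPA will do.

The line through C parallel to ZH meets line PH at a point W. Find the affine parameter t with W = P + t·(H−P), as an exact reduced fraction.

Assign C = (0, 0), P = (1, 0), A = (0, 1) — the answer is frame-independent, so this choice is without loss of generality.
1. L is the centroid of triangle PAC ⇒ L = (1/3, 1/3)
2. S lies on line PA with PS:SA = 2:3 ⇒ S = (3/5, 2/5)
3. Z is where the line through C parallel to LA meets line LS ⇒ Z = (-1/9, 2/9)
4. H is the midpoint of SA ⇒ H = (3/10, 7/10)
through C parallel to ZH: direction (37/90, 43/90); meets PH at W = (37/80, 43/80)
W = P + t·(H−P) with t = 43/56

t = 43/56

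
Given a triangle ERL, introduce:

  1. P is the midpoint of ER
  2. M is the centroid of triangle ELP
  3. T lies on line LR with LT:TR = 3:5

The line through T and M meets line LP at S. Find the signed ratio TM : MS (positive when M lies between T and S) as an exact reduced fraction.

Set E = (0, 0), R = (1, 0), L = (0, 1); any affine frame gives the same invariant.
1. P is the midpoint of ER ⇒ P = (1/2, 0)
2. M is the centroid of triangle ELP ⇒ M = (1/6, 1/3)
3. T lies on line LR with LT:TR = 3:5 ⇒ T = (3/8, 5/8)
line TM meets LP at S = (9/34, 8/17)
M = T + t·(S−T) with t = 17/9, so TM:MS = 17/9:-8/9

TM:MS = -17/8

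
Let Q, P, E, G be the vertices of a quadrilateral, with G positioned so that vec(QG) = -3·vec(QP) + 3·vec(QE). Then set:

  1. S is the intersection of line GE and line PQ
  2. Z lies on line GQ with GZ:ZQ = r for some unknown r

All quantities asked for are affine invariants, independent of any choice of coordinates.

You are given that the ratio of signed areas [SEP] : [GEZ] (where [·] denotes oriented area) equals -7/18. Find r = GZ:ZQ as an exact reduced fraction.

r = 3/4

Work in coordinates with Q = (0, 0), P = (1, 0), E = (0, 1), G = (-3, 3).
1. S is the intersection of line GE and line PQ ⇒ S = (3/2, 0)
2. With GZ:ZQ = r, write λ = r/(r+1) so Z = G + λ·(Q−G); Z is affine-linear in λ
Every point depending on Z is an affine combination of Z and λ-independent points, so each such coordinate is linear in λ; the λ² term in each signed area is a multiple of (Q−G)×(Q−G) = 0, so 2·[SEP] and 2·[GEZ] are each linear in λ. Evaluating at λ=0 and λ=1:
  2·[SEP] = 1/2,   2·[GEZ] = -3·λ
So [SEP]:[GEZ] = (1/2) / (-3·λ). Setting this equal to -7/18:
  1/2 = -7/18·(-3·λ)  ⇒  λ = 3/7
Then r = λ/(1−λ) = (3/7)/(4/7) = 3/4. Check: with r = 3/4, Z = (-12/7, 12/7) and [SEP]:[GEZ] = -7/18 as required.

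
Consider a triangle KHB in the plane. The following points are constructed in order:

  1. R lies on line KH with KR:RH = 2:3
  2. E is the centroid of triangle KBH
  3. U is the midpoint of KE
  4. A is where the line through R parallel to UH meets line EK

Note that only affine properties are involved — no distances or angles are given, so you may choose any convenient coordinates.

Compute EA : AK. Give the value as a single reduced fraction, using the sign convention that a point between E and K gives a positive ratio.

EA:AK = 4

Assign K = (0, 0), H = (1, 0), B = (0, 1) — the answer is frame-independent, so this choice is without loss of generality.
1. R lies on line KH with KR:RH = 2:3 ⇒ R = (2/5, 0)
2. E is the centroid of triangle KBH ⇒ E = (1/3, 1/3)
3. U is the midpoint of KE ⇒ U = (1/6, 1/6)
4. A is where the line through R parallel to UH meets line EK ⇒ A = (1/15, 1/15)
A = E + t·(K−E) with t = 4/5, so EA:AK = t:(1−t) = 4/5:1/5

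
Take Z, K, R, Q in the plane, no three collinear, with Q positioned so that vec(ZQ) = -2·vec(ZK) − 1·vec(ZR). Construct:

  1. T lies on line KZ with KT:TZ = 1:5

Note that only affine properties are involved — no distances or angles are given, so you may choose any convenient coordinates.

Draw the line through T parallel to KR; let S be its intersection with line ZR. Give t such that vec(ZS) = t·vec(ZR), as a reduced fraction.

t = 5/6

Set Z = (0, 0), K = (1, 0), R = (0, 1), Q = (-2, -1); any affine frame gives the same invariant.
1. T lies on line KZ with KT:TZ = 1:5 ⇒ T = (5/6, 0)
through T parallel to KR: direction (-1, 1); meets ZR at S = (0, 5/6)
S = Z + t·(R−Z) with t = 5/6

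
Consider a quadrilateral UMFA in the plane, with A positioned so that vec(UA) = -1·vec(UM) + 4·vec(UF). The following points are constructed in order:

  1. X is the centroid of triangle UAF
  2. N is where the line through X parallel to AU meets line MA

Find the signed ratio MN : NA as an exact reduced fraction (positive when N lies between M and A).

MN:NA = 11

Assign U = (0, 0), M = (1, 0), F = (0, 1), A = (-1, 4) — the answer is frame-independent, so this choice is without loss of generality.
1. X is the centroid of triangle UAF ⇒ X = (-1/3, 5/3)
2. N is where the line through X parallel to AU meets line MA ⇒ N = (-5/6, 11/3)
N = M + t·(A−M) with t = 11/12, so MN:NA = t:(1−t) = 11/12:1/12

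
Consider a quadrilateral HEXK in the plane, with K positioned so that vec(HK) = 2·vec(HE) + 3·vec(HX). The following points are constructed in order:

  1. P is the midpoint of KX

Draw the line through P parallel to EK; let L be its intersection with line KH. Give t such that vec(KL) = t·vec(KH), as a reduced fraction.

Assign H = (0, 0), E = (1, 0), X = (0, 1), K = (2, 3) — the answer is frame-independent, so this choice is without loss of generality.
1. P is the midpoint of KX ⇒ P = (1, 2)
through P parallel to EK: direction (1, 3); meets KH at L = (2/3, 1)
L = K + t·(H−K) with t = 2/3

t = 2/3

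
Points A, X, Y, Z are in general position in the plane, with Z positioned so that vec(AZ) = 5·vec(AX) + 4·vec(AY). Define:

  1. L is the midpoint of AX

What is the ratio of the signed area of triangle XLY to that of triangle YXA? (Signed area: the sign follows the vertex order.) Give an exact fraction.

[XLY]:[YXA] = 1/2

Set A = (0, 0), X = (1, 0), Y = (0, 1), Z = (5, 4); any affine frame gives the same invariant.
1. L is the midpoint of AX ⇒ L = (1/2, 0)
2·[XLY] = -1/2, 2·[YXA] = -1
[XLY]:[YXA] = -1/2:-1 = 1/2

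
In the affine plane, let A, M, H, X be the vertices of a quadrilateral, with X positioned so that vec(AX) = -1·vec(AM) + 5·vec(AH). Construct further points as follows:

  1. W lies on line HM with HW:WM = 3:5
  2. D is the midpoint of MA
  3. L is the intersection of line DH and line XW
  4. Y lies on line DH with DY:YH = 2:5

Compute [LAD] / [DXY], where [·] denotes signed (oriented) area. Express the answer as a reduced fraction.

[LAD]:[DXY] = -35/52

Work in coordinates with A = (0, 0), M = (1, 0), H = (0, 1), X = (-1, 5).
1. W lies on line HM with HW:WM = 3:5 ⇒ W = (3/8, 5/8)
2. D is the midpoint of MA ⇒ D = (1/2, 0)
3. L is the intersection of line DH and line XW ⇒ L = (9/13, -5/13)
4. Y lies on line DH with DY:YH = 2:5 ⇒ Y = (5/14, 2/7)
2·[LAD] = -5/26, 2·[DXY] = 2/7
[LAD]:[DXY] = -5/26:2/7 = -35/52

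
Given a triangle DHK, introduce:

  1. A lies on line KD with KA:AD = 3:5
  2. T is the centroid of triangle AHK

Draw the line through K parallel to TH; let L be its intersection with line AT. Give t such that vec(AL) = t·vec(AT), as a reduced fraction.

t = 2

Set D = (0, 0), H = (1, 0), K = (0, 1); any affine frame gives the same invariant.
1. A lies on line KD with KA:AD = 3:5 ⇒ A = (0, 5/8)
2. T is the centroid of triangle AHK ⇒ T = (1/3, 13/24)
through K parallel to TH: direction (2/3, -13/24); meets AT at L = (2/3, 11/24)
L = A + t·(T−A) with t = 2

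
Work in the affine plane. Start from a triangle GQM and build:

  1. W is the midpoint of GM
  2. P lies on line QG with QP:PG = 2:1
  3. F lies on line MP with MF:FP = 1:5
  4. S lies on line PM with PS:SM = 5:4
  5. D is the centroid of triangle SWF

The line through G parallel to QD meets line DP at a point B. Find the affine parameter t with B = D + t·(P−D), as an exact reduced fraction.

t = 3/2

Set G = (0, 0), Q = (1, 0), M = (0, 1); any affine frame gives the same invariant.
1. W is the midpoint of GM ⇒ W = (0, 1/2)
2. P lies on line QG with QP:PG = 2:1 ⇒ P = (1/3, 0)
3. F lies on line MP with MF:FP = 1:5 ⇒ F = (1/18, 5/6)
4. S lies on line PM with PS:SM = 5:4 ⇒ S = (4/27, 5/9)
5. D is the centroid of triangle SWF ⇒ D = (11/162, 17/27)
through G parallel to QD: direction (-151/162, 17/27); meets DP at B = (151/324, -17/54)
B = D + t·(P−D) with t = 3/2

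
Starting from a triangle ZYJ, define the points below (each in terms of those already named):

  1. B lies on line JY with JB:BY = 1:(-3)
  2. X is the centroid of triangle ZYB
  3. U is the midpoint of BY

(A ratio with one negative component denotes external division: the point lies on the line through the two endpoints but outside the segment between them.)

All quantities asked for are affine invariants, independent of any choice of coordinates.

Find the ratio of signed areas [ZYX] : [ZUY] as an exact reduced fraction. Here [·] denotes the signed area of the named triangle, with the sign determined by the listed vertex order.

Assign Z = (0, 0), Y = (1, 0), J = (0, 1) — the answer is frame-independent, so this choice is without loss of generality.
1. B lies on line JY with JB:BY = 1:(-3) ⇒ B = (-1/2, 3/2)
2. X is the centroid of triangle ZYB ⇒ X = (1/6, 1/2)
3. U is the midpoint of BY ⇒ U = (1/4, 3/4)
2·[ZYX] = 1/2, 2·[ZUY] = -3/4
[ZYX]:[ZUY] = 1/2:-3/4 = -2/3

[ZYX]:[ZUY] = -2/3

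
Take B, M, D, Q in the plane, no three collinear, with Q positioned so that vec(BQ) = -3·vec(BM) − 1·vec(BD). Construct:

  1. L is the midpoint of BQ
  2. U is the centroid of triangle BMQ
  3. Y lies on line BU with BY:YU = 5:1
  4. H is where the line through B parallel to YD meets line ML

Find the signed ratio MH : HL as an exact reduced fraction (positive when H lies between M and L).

MH:HL = 46/59

Set B = (0, 0), M = (1, 0), D = (0, 1), Q = (-3, -1); any affine frame gives the same invariant.
1. L is the midpoint of BQ ⇒ L = (-3/2, -1/2)
2. U is the centroid of triangle BMQ ⇒ U = (-2/3, -1/3)
3. Y lies on line BU with BY:YU = 5:1 ⇒ Y = (-5/9, -5/18)
4. H is where the line through B parallel to YD meets line ML ⇒ H = (-2/21, -23/105)
H = M + t·(L−M) with t = 46/105, so MH:HL = t:(1−t) = 46/105:59/105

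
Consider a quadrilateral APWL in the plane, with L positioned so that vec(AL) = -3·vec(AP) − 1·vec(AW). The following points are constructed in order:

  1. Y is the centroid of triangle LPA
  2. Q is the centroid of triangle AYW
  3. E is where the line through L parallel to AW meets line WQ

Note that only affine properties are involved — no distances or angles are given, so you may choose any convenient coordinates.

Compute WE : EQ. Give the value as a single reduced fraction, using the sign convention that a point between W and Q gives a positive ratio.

Set A = (0, 0), P = (1, 0), W = (0, 1), L = (-3, -1); any affine frame gives the same invariant.
1. Y is the centroid of triangle LPA ⇒ Y = (-2/3, -1/3)
2. Q is the centroid of triangle AYW ⇒ Q = (-2/9, 2/9)
3. E is where the line through L parallel to AW meets line WQ ⇒ E = (-3, -19/2)
E = W + t·(Q−W) with t = 27/2, so WE:EQ = t:(1−t) = 27/2:-25/2

WE:EQ = -27/25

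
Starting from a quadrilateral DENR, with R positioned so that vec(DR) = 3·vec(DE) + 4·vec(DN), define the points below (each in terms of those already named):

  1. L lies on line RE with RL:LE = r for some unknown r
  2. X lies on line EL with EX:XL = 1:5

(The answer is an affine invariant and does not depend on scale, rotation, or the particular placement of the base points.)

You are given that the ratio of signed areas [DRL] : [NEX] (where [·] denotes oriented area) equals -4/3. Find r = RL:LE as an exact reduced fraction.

r = 1/3

Set D = (0, 0), E = (1, 0), N = (0, 1), R = (3, 4); any affine frame gives the same invariant.
1. With RL:LE = r, write λ = r/(r+1) so L = R + λ·(E−R); L is affine-linear in λ
2. X lies on line EL with EX:XL = 1:5 ⇒ X is an affine combination of earlier points and hence also affine-linear in λ
Every point depending on L is an affine combination of L and λ-independent points, so each such coordinate is linear in λ; the λ² term in each signed area is a multiple of (E−R)×(E−R) = 0, so 2·[DRL] and 2·[NEX] are each linear in λ. Evaluating at λ=0 and λ=1:
  2·[DRL] = -4·λ,   2·[NEX] = −λ + 1
So [DRL]:[NEX] = (-4·λ) / (−λ + 1). Setting this equal to -4/3:
  -4·λ = -4/3·(−λ + 1)  ⇒  λ = 1/4
Then r = λ/(1−λ) = (1/4)/(3/4) = 1/3. Check: with r = 1/3, L = (5/2, 3) and [DRL]:[NEX] = -4/3 as required.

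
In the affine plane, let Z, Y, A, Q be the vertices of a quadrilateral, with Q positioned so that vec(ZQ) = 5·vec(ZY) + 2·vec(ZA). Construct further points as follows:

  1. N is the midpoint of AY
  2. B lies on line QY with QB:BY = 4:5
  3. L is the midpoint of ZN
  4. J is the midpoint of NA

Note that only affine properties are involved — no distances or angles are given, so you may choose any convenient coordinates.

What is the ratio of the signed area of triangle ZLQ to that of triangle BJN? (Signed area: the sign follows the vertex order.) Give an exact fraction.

Work in coordinates with Z = (0, 0), Y = (1, 0), A = (0, 1), Q = (5, 2).
1. N is the midpoint of AY ⇒ N = (1/2, 1/2)
2. B lies on line QY with QB:BY = 4:5 ⇒ B = (29/9, 10/9)
3. L is the midpoint of ZN ⇒ L = (1/4, 1/4)
4. J is the midpoint of NA ⇒ J = (1/4, 3/4)
2·[ZLQ] = -3/4, 2·[BJN] = 5/6
[ZLQ]:[BJN] = -3/4:5/6 = -9/10

[ZLQ]:[BJN] = -9/10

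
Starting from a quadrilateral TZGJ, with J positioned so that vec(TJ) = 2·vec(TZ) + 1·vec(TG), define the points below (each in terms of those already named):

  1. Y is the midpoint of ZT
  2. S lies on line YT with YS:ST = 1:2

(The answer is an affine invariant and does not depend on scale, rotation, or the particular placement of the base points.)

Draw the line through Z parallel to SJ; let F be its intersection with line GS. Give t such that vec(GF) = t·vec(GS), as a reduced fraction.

Work in coordinates with T = (0, 0), Z = (1, 0), G = (0, 1), J = (2, 1).
1. Y is the midpoint of ZT ⇒ Y = (1/2, 0)
2. S lies on line YT with YS:ST = 1:2 ⇒ S = (1/3, 0)
through Z parallel to SJ: direction (5/3, 1); meets GS at F = (4/9, -1/3)
F = G + t·(S−G) with t = 4/3

t = 4/3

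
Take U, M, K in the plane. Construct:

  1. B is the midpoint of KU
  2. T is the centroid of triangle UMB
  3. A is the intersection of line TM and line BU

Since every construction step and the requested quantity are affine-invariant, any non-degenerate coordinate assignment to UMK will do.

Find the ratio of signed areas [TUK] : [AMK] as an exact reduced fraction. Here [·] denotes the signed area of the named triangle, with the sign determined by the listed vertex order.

Work in coordinates with U = (0, 0), M = (1, 0), K = (0, 1).
1. B is the midpoint of KU ⇒ B = (0, 1/2)
2. T is the centroid of triangle UMB ⇒ T = (1/3, 1/6)
3. A is the intersection of line TM and line BU ⇒ A = (0, 1/4)
2·[TUK] = -1/3, 2·[AMK] = 3/4
[TUK]:[AMK] = -1/3:3/4 = -4/9

[TUK]:[AMK] = -4/9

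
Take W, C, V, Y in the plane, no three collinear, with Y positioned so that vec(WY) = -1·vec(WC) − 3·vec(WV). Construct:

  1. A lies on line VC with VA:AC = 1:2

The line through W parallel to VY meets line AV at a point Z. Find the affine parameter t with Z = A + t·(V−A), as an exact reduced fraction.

Work in coordinates with W = (0, 0), C = (1, 0), V = (0, 1), Y = (-1, -3).
1. A lies on line VC with VA:AC = 1:2 ⇒ A = (1/3, 2/3)
through W parallel to VY: direction (-1, -4); meets AV at Z = (1/5, 4/5)
Z = A + t·(V−A) with t = 2/5

t = 2/5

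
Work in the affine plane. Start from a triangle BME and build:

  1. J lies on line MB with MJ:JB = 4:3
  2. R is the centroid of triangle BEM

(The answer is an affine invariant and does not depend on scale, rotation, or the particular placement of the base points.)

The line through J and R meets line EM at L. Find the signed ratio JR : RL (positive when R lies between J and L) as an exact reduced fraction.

Assign B = (0, 0), M = (1, 0), E = (0, 1) — the answer is frame-independent, so this choice is without loss of generality.
1. J lies on line MB with MJ:JB = 4:3 ⇒ J = (3/7, 0)
2. R is the centroid of triangle BEM ⇒ R = (1/3, 1/3)
line JR meets EM at L = (1/5, 4/5)
R = J + t·(L−J) with t = 5/12, so JR:RL = 5/12:7/12

JR:RL = 5/7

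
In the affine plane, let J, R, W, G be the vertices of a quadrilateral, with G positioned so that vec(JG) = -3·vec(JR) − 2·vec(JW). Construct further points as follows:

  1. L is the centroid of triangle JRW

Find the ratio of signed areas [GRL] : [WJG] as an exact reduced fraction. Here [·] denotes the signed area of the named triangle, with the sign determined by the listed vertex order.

Choose coordinates J = (0, 0), R = (1, 0), W = (0, 1), G = (-3, -2).
1. L is the centroid of triangle JRW ⇒ L = (1/3, 1/3)
2·[GRL] = 8/3, 2·[WJG] = -3
[GRL]:[WJG] = 8/3:-3 = -8/9

[GRL]:[WJG] = -8/9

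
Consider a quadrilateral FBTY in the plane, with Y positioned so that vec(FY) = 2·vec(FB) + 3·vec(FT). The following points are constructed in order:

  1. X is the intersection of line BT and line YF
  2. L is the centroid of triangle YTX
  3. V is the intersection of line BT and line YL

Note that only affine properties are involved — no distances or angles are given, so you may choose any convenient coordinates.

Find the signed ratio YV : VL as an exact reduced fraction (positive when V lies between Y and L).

Assign F = (0, 0), B = (1, 0), T = (0, 1), Y = (2, 3) — the answer is frame-independent, so this choice is without loss of generality.
1. X is the intersection of line BT and line YF ⇒ X = (2/5, 3/5)
2. L is the centroid of triangle YTX ⇒ L = (4/5, 23/15)
3. V is the intersection of line BT and line YL ⇒ V = (1/5, 4/5)
V = Y + t·(L−Y) with t = 3/2, so YV:VL = t:(1−t) = 3/2:-1/2

YV:VL = -3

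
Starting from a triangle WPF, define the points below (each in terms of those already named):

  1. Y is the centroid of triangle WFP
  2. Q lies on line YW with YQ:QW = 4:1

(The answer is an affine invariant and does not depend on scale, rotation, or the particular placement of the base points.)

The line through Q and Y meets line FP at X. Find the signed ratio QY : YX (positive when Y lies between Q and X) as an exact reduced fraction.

Assign W = (0, 0), P = (1, 0), F = (0, 1) — the answer is frame-independent, so this choice is without loss of generality.
1. Y is the centroid of triangle WFP ⇒ Y = (1/3, 1/3)
2. Q lies on line YW with YQ:QW = 4:1 ⇒ Q = (1/15, 1/15)
line QY meets FP at X = (1/2, 1/2)
Y = Q + t·(X−Q) with t = 8/13, so QY:YX = 8/13:5/13

QY:YX = 8/5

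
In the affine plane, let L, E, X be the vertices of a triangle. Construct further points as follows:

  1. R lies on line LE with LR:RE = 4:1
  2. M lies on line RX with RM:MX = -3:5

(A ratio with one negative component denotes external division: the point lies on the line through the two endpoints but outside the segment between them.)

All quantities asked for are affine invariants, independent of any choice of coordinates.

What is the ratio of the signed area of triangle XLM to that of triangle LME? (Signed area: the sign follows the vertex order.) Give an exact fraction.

[XLM]:[LME] = 4/3

Assign L = (0, 0), E = (1, 0), X = (0, 1) — the answer is frame-independent, so this choice is without loss of generality.
1. R lies on line LE with LR:RE = 4:1 ⇒ R = (4/5, 0)
2. M lies on line RX with RM:MX = -3:5 ⇒ M = (2, -3/2)
2·[XLM] = 2, 2·[LME] = 3/2
[XLM]:[LME] = 2:3/2 = 4/3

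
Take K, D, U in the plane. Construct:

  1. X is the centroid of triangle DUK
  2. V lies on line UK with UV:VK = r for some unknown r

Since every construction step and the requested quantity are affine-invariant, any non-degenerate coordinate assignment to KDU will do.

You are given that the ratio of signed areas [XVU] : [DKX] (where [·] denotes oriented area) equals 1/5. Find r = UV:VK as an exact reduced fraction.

r = 1/4

Set K = (0, 0), D = (1, 0), U = (0, 1); any affine frame gives the same invariant.
1. X is the centroid of triangle DUK ⇒ X = (1/3, 1/3)
2. With UV:VK = r, write λ = r/(r+1) so V = U + λ·(K−U); V is affine-linear in λ
Every point depending on V is an affine combination of V and λ-independent points, so each such coordinate is linear in λ; the λ² term in each signed area is a multiple of (K−U)×(K−U) = 0, so 2·[XVU] and 2·[DKX] are each linear in λ. Evaluating at λ=0 and λ=1:
  2·[XVU] = -1/3·λ,   2·[DKX] = -1/3
So [XVU]:[DKX] = (-1/3·λ) / (-1/3). Setting this equal to 1/5:
  -1/3·λ = 1/5·(-1/3)  ⇒  λ = 1/5
Then r = λ/(1−λ) = (1/5)/(4/5) = 1/4. Check: with r = 1/4, V = (0, 4/5) and [XVU]:[DKX] = 1/5 as required.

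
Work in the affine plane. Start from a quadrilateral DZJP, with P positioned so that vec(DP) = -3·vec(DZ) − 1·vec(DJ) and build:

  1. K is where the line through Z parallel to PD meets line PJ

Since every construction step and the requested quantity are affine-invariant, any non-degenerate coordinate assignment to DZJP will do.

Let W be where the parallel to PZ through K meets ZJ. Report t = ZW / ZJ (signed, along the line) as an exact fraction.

Choose coordinates D = (0, 0), Z = (1, 0), J = (0, 1), P = (-3, -1).
1. K is where the line through Z parallel to PD meets line PJ ⇒ K = (-4, -5/3)
through K parallel to PZ: direction (4, 1); meets ZJ at W = (4/3, -1/3)
W = Z + t·(J−Z) with t = -1/3

t = -1/3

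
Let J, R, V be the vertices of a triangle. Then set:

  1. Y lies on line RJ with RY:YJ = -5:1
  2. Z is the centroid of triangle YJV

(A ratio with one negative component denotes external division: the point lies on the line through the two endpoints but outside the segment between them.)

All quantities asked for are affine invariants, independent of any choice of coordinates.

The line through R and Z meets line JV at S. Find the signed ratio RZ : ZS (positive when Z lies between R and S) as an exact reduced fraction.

Set J = (0, 0), R = (1, 0), V = (0, 1); any affine frame gives the same invariant.
1. Y lies on line RJ with RY:YJ = -5:1 ⇒ Y = (-1/4, 0)
2. Z is the centroid of triangle YJV ⇒ Z = (-1/12, 1/3)
line RZ meets JV at S = (0, 4/13)
Z = R + t·(S−R) with t = 13/12, so RZ:ZS = 13/12:-1/12

RZ:ZS = -13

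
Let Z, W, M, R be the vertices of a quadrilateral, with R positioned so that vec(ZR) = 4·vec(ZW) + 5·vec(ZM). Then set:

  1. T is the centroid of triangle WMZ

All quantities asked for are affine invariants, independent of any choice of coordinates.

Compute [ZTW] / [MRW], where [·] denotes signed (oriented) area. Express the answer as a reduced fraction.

Choose coordinates Z = (0, 0), W = (1, 0), M = (0, 1), R = (4, 5).
1. T is the centroid of triangle WMZ ⇒ T = (1/3, 1/3)
2·[ZTW] = -1/3, 2·[MRW] = -8
[ZTW]:[MRW] = -1/3:-8 = 1/24

[ZTW]:[MRW] = 1/24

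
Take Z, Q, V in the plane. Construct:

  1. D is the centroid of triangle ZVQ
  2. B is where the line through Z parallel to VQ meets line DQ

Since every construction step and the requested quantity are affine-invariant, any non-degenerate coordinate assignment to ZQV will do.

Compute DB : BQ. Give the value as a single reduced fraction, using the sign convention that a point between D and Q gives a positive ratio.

DB:BQ = -2/3

Set Z = (0, 0), Q = (1, 0), V = (0, 1); any affine frame gives the same invariant.
1. D is the centroid of triangle ZVQ ⇒ D = (1/3, 1/3)
2. B is where the line through Z parallel to VQ meets line DQ ⇒ B = (-1, 1)
B = D + t·(Q−D) with t = -2, so DB:BQ = t:(1−t) = -2:3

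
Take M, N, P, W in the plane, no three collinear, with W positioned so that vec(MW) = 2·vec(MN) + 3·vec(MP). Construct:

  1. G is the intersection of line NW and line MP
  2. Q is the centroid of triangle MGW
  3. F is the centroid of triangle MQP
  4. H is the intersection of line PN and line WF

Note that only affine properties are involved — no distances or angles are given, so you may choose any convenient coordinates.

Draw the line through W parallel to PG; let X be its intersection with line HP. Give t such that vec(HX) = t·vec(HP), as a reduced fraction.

Choose coordinates M = (0, 0), N = (1, 0), P = (0, 1), W = (2, 3).
1. G is the intersection of line NW and line MP ⇒ G = (0, -3)
2. Q is the centroid of triangle MGW ⇒ Q = (2/3, 0)
3. F is the centroid of triangle MQP ⇒ F = (2/9, 1/3)
4. H is the intersection of line PN and line WF ⇒ H = (2/5, 3/5)
through W parallel to PG: direction (0, -4); meets HP at X = (2, -1)
X = H + t·(P−H) with t = -4

t = -4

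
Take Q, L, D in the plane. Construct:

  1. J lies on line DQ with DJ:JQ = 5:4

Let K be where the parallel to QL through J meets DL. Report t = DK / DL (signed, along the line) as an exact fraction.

t = 5/9

Work in coordinates with Q = (0, 0), L = (1, 0), D = (0, 1).
1. J lies on line DQ with DJ:JQ = 5:4 ⇒ J = (0, 4/9)
through J parallel to QL: direction (1, 0); meets DL at K = (5/9, 4/9)
K = D + t·(L−D) with t = 5/9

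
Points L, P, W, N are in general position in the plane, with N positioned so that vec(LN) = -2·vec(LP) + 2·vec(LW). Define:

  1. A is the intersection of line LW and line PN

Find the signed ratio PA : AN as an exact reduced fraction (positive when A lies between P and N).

Work in coordinates with L = (0, 0), P = (1, 0), W = (0, 1), N = (-2, 2).
1. A is the intersection of line LW and line PN ⇒ A = (0, 2/3)
A = P + t·(N−P) with t = 1/3, so PA:AN = t:(1−t) = 1/3:2/3

PA:AN = 1/2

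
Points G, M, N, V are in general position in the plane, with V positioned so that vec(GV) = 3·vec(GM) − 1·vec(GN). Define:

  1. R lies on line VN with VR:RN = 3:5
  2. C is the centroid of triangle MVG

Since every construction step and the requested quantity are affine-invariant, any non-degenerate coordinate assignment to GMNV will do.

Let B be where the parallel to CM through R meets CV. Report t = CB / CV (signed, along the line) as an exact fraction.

Work in coordinates with G = (0, 0), M = (1, 0), N = (0, 1), V = (3, -1).
1. R lies on line VN with VR:RN = 3:5 ⇒ R = (15/8, -1/4)
2. C is the centroid of triangle MVG ⇒ C = (4/3, -1/3)
through R parallel to CM: direction (-1/3, 1/3); meets CV at B = (19/8, -3/4)
B = C + t·(V−C) with t = 5/8

t = 5/8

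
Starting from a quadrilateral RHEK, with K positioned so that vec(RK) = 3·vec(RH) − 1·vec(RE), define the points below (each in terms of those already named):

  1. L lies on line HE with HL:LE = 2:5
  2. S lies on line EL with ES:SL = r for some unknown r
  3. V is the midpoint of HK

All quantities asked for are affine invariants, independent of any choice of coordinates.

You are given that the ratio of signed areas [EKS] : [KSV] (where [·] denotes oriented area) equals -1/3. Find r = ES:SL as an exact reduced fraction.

Choose coordinates R = (0, 0), H = (1, 0), E = (0, 1), K = (3, -1).
1. L lies on line HE with HL:LE = 2:5 ⇒ L = (5/7, 2/7)
2. With ES:SL = r, write λ = r/(r+1) so S = E + λ·(L−E); S is affine-linear in λ
3. V is the midpoint of HK ⇒ V = (2, -1/2)
Every point depending on S is an affine combination of S and λ-independent points, so each such coordinate is linear in λ; the λ² term in each signed area is a multiple of (L−E)×(L−E) = 0, so 2·[EKS] and 2·[KSV] are each linear in λ. Evaluating at λ=0 and λ=1:
  2·[EKS] = -5/7·λ,   2·[KSV] = -5/14·λ + 1/2
So [EKS]:[KSV] = (-5/7·λ) / (-5/14·λ + 1/2). Setting this equal to -1/3:
  -5/7·λ = -1/3·(-5/14·λ + 1/2)  ⇒  λ = 1/5
Then r = λ/(1−λ) = (1/5)/(4/5) = 1/4. Check: with r = 1/4, S = (1/7, 6/7) and [EKS]:[KSV] = -1/3 as required.

r = 1/4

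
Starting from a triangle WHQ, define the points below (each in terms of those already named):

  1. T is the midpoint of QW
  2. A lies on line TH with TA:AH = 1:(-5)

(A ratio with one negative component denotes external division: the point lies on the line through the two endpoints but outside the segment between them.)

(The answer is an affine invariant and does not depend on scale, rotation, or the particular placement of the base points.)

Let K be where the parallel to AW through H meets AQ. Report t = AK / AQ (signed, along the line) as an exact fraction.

Assign W = (0, 0), H = (1, 0), Q = (0, 1) — the answer is frame-independent, so this choice is without loss of generality.
1. T is the midpoint of QW ⇒ T = (0, 1/2)
2. A lies on line TH with TA:AH = 1:(-5) ⇒ A = (-1/4, 5/8)
through H parallel to AW: direction (1/4, -5/8); meets AQ at K = (3/8, 25/16)
K = A + t·(Q−A) with t = 5/2

t = 5/2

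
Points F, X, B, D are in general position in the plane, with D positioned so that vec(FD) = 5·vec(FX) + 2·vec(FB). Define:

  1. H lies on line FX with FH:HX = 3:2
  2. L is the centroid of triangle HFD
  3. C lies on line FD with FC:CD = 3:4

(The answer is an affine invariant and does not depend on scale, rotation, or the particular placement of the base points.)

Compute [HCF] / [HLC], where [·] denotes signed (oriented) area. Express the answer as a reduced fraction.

Choose coordinates F = (0, 0), X = (1, 0), B = (0, 1), D = (5, 2).
1. H lies on line FX with FH:HX = 3:2 ⇒ H = (3/5, 0)
2. L is the centroid of triangle HFD ⇒ L = (28/15, 2/3)
3. C lies on line FD with FC:CD = 3:4 ⇒ C = (15/7, 6/7)
2·[HCF] = 18/35, 2·[HLC] = 2/35
[HCF]:[HLC] = 18/35:2/35 = 9

[HCF]:[HLC] = 9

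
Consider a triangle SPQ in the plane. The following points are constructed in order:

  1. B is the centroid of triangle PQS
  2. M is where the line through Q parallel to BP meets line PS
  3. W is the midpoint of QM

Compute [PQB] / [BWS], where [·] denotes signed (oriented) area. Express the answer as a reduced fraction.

Set S = (0, 0), P = (1, 0), Q = (0, 1); any affine frame gives the same invariant.
1. B is the centroid of triangle PQS ⇒ B = (1/3, 1/3)
2. M is where the line through Q parallel to BP meets line PS ⇒ M = (2, 0)
3. W is the midpoint of QM ⇒ W = (1, 1/2)
2·[PQB] = 1/3, 2·[BWS] = -1/6
[PQB]:[BWS] = 1/3:-1/6 = -2

[PQB]:[BWS] = -2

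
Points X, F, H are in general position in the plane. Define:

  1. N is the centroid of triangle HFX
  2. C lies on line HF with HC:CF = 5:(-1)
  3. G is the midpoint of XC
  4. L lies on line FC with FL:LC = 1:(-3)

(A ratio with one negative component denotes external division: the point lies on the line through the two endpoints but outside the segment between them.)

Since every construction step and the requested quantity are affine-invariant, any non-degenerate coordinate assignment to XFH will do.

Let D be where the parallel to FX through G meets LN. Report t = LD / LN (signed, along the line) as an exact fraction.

t = -6/5

Choose coordinates X = (0, 0), F = (1, 0), H = (0, 1).
1. N is the centroid of triangle HFX ⇒ N = (1/3, 1/3)
2. C lies on line HF with HC:CF = 5:(-1) ⇒ C = (5/4, -1/4)
3. G is the midpoint of XC ⇒ G = (5/8, -1/8)
4. L lies on line FC with FL:LC = 1:(-3) ⇒ L = (7/8, 1/8)
through G parallel to FX: direction (-1, 0); meets LN at D = (61/40, -1/8)
D = L + t·(N−L) with t = -6/5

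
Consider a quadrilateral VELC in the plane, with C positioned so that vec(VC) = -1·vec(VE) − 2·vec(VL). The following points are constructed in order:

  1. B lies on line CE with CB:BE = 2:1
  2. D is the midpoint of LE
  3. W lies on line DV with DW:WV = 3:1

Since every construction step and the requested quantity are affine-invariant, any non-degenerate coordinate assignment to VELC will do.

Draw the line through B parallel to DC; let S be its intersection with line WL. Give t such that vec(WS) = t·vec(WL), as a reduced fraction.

Set V = (0, 0), E = (1, 0), L = (0, 1), C = (-1, -2); any affine frame gives the same invariant.
1. B lies on line CE with CB:BE = 2:1 ⇒ B = (1/3, -2/3)
2. D is the midpoint of LE ⇒ D = (1/2, 1/2)
3. W lies on line DV with DW:WV = 3:1 ⇒ W = (1/8, 1/8)
through B parallel to DC: direction (-3/2, -5/2); meets WL at S = (10/39, -31/39)
S = W + t·(L−W) with t = -41/39

t = -41/39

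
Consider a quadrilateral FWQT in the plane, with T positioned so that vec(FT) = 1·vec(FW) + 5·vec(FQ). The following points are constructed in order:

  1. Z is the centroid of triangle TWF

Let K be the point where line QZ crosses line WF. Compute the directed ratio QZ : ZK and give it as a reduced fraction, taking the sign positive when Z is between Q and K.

QZ:ZK = -2/5

Work in coordinates with F = (0, 0), W = (1, 0), Q = (0, 1), T = (1, 5).
1. Z is the centroid of triangle TWF ⇒ Z = (2/3, 5/3)
line QZ meets WF at K = (-1, 0)
Z = Q + t·(K−Q) with t = -2/3, so QZ:ZK = -2/3:5/3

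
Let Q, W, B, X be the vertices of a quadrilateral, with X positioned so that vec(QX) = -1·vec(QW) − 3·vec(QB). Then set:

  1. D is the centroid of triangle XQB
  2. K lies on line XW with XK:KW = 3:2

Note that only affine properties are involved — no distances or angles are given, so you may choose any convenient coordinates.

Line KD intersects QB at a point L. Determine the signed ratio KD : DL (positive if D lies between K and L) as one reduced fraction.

KD:DL = -8/5

Choose coordinates Q = (0, 0), W = (1, 0), B = (0, 1), X = (-1, -3).
1. D is the centroid of triangle XQB ⇒ D = (-1/3, -2/3)
2. K lies on line XW with XK:KW = 3:2 ⇒ K = (1/5, -6/5)
line KD meets QB at L = (0, -1)
D = K + t·(L−K) with t = 8/3, so KD:DL = 8/3:-5/3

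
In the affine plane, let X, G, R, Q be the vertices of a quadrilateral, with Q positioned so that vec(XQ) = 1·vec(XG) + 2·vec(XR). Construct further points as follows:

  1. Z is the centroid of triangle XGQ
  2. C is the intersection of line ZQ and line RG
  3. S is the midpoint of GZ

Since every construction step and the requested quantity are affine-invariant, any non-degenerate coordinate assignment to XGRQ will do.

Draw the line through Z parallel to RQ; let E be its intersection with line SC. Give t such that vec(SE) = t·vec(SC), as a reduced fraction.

Set X = (0, 0), G = (1, 0), R = (0, 1), Q = (1, 2); any affine frame gives the same invariant.
1. Z is the centroid of triangle XGQ ⇒ Z = (2/3, 2/3)
2. C is the intersection of line ZQ and line RG ⇒ C = (3/5, 2/5)
3. S is the midpoint of GZ ⇒ S = (5/6, 1/3)
through Z parallel to RQ: direction (1, 1); meets SC at E = (4/9, 4/9)
E = S + t·(C−S) with t = 5/3

t = 5/3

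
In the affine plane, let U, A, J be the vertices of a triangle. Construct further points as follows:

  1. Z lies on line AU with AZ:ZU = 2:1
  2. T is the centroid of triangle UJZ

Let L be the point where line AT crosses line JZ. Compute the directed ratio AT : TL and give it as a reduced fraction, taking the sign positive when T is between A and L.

AT:TL = -7

Assign U = (0, 0), A = (1, 0), J = (0, 1) — the answer is frame-independent, so this choice is without loss of generality.
1. Z lies on line AU with AZ:ZU = 2:1 ⇒ Z = (1/3, 0)
2. T is the centroid of triangle UJZ ⇒ T = (1/9, 1/3)
line AT meets JZ at L = (5/21, 2/7)
T = A + t·(L−A) with t = 7/6, so AT:TL = 7/6:-1/6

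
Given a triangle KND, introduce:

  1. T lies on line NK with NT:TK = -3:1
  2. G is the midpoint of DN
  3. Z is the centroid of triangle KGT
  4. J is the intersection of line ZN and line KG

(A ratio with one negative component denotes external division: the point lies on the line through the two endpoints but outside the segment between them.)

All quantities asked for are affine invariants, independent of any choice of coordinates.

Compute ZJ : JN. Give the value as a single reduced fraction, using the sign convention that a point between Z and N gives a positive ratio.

Work in coordinates with K = (0, 0), N = (1, 0), D = (0, 1).
1. T lies on line NK with NT:TK = -3:1 ⇒ T = (-1/2, 0)
2. G is the midpoint of DN ⇒ G = (1/2, 1/2)
3. Z is the centroid of triangle KGT ⇒ Z = (0, 1/6)
4. J is the intersection of line ZN and line KG ⇒ J = (1/7, 1/7)
J = Z + t·(N−Z) with t = 1/7, so ZJ:JN = t:(1−t) = 1/7:6/7

ZJ:JN = 1/6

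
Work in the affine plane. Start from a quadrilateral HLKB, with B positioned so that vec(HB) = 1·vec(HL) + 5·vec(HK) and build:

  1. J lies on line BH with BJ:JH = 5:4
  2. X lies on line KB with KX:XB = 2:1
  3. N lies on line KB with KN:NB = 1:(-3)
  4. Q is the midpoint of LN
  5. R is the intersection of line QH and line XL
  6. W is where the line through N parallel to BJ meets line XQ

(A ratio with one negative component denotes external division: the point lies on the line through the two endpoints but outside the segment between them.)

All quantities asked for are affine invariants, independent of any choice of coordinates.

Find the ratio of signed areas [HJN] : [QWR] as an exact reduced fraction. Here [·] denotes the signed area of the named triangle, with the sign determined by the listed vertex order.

[HJN]:[QWR] = -8/91

Work in coordinates with H = (0, 0), L = (1, 0), K = (0, 1), B = (1, 5).
1. J lies on line BH with BJ:JH = 5:4 ⇒ J = (4/9, 20/9)
2. X lies on line KB with KX:XB = 2:1 ⇒ X = (2/3, 11/3)
3. N lies on line KB with KN:NB = 1:(-3) ⇒ N = (-1/2, -1)
4. Q is the midpoint of LN ⇒ Q = (1/4, -1/2)
5. R is the intersection of line QH and line XL ⇒ R = (11/9, -22/9)
6. W is where the line through N parallel to BJ meets line XQ ⇒ W = (9/10, 6)
2·[HJN] = 2/3, 2·[QWR] = -91/12
[HJN]:[QWR] = 2/3:-91/12 = -8/91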